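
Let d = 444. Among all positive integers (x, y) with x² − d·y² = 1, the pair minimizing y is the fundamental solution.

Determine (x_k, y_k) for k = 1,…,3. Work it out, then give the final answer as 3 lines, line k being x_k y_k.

295 14
174049 8260
102688615 4873386

√444 → a₀=21, period (14,42); ℓ=2 even so k=1
a_0=21:  p_0=21·1+0=21,  q_0=21·0+1=1
a_1=14:  p_1=14·21+1=295,  q_1=14·1+0=14
(x₁, y₁) = (295, 14);  295² − 444·14² = 1 ✓
(295+14√444)^2 = 174049 + 8260√444
(295+14√444)^3 = 102688615 + 4873386√444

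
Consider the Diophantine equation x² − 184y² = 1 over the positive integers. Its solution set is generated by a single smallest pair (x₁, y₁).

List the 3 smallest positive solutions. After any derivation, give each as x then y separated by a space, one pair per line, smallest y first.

√184 → a₀=13, period (1,1,3,2,1,2,1,2,3,1,1,26); ℓ=12 even so k=11
step 0: (13, 1)  from 13·(1,0) + (0,1)
step 1: (14, 1)  from 1·(13,1) + (1,0)
step 2: (27, 2)  from 1·(14,1) + (13,1)
step 3: (95, 7)  from 3·(27,2) + (14,1)
step 4: (217, 16)  from 2·(95,7) + (27,2)
…
step 6: (841, 62)  from 2·(312,23) + (217,16)
step 7: (1153, 85)  from 1·(841,62) + (312,23)
step 8: (3147, 232)  from 2·(1153,85) + (841,62)
step 9: (10594, 781)  from 3·(3147,232) + (1153,85)
step 10: (13741, 1013)  from 1·(10594,781) + (3147,232)
step 11: (24335, 1794)  from 1·(13741,1013) + (10594,781)
→ (24335, 1794).  Check: 24335²=592192225, 184·1794²=592192224, difference 1.
k=2:  x_2 = 24335·24335+184·1794·1794 = 1184384449,  y_2 = 24335·1794+1794·24335 = 87313980
k=3:  x_3 = 24335·1184384449+184·1794·87313980 = 57643991108495,  y_3 = 24335·87313980+1794·1184384449 = 4249571404806

24335 1794
1184384449 87313980
57643991108495 4249571404806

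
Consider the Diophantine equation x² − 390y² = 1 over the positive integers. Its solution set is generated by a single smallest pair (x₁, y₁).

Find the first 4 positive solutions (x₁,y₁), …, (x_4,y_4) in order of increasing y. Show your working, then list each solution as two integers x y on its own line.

[19; 1,2,1,38] for √390; ℓ=4 ⇒ convergent index 3
step 0: (19, 1)  from 19·(1,0) + (0,1)
…
step 2: (59, 3)  from 2·(20,1) + (19,1)
step 3: (79, 4)  from 1·(59,3) + (20,1)
(x₁, y₁) = (79, 4);  79² − 390·4² = 1 ✓
n=2: (79,4)∘(79,4) = (79·79+390·4·4, 79·4+4·79) = (12481,632)
n=3: (12481,632)∘(79,4) = (79·12481+390·4·632, 79·632+4·12481) = (1971919,99852)
n=4: (1971919,99852)∘(79,4) = (79·1971919+390·4·99852, 79·99852+4·1971919) = (311550721,15775984)

79 4
12481 632
1971919 99852
311550721 15775984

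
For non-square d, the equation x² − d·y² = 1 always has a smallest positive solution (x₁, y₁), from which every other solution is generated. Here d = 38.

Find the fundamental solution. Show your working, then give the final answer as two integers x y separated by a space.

37 6

√38 → a₀=6, period (6,12); ℓ=2 even so k=1
step 0: (6, 1)  from 6·(1,0) + (0,1)
step 1: (37, 6)  from 6·(6,1) + (1,0)
→ (37, 6).  Check: 37²=1369, 38·6²=1368, difference 1.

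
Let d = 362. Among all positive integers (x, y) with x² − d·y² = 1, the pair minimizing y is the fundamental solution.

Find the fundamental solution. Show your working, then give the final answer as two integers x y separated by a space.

723 38

[19; 38] for √362; ℓ=1 ⇒ convergent index 1
step 0: (19, 1)  from 19·(1,0) + (0,1)
step 1: (723, 38)  from 38·(19,1) + (1,0)
→ (723, 38).  Check: 723²=522729, 362·38²=522728, difference 1.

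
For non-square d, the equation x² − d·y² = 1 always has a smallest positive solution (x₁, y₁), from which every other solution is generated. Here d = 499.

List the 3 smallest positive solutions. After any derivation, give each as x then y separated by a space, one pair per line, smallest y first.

√499 = [22; 2,1,21,1,2,44, …], period ℓ=6 (even) → k=5
step 0: (22, 1)  from 22·(1,0) + (0,1)
…
step 2: (67, 3)  from 1·(45,2) + (22,1)
step 3: (1452, 65)  from 21·(67,3) + (45,2)
step 4: (1519, 68)  from 1·(1452,65) + (67,3)
step 5: (4490, 201)  from 2·(1519,68) + (1452,65)
(x₁, y₁) = (4490, 201);  4490² − 499·201² = 1 ✓
(x_2, y_2) = (4490·4490 + 499·201·201, 4490·201 + 201·4490) = (40320199, 1804980)
(x_3, y_3) = (4490·40320199 + 499·201·1804980, 4490·1804980 + 201·40320199) = (362075382530, 16208720199)

4490 201
40320199 1804980
362075382530 16208720199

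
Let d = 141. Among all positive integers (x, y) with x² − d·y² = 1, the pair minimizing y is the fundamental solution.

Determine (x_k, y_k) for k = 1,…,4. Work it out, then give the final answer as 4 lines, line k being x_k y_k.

95 8
18049 1520
3429215 288792
651532801 54868960

[11; 1,6,1,22] for √141; ℓ=4 ⇒ convergent index 3
i=0: a=11 ⇒ p=11, q=1
i=1: a=1 ⇒ p=12, q=1
i=2: a=6 ⇒ p=83, q=7
i=3: a=1 ⇒ p=95, q=8
(x₁, y₁) = (95, 8);  95² − 141·8² = 1 ✓
n=2: (95,8)∘(95,8) = (95·95+141·8·8, 95·8+8·95) = (18049,1520)
n=3: (18049,1520)∘(95,8) = (95·18049+141·8·1520, 95·1520+8·18049) = (3429215,288792)
n=4: (3429215,288792)∘(95,8) = (95·3429215+141·8·288792, 95·288792+8·3429215) = (651532801,54868960)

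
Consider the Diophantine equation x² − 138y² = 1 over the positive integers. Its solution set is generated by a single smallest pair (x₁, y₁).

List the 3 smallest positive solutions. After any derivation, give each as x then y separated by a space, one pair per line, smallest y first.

47 4
4417 376
415151 35340

√138 → a₀=11, period (1,2,1,22); ℓ=4 even so k=3
step 0: (11, 1)  from 11·(1,0) + (0,1)
…
step 2: (35, 3)  from 2·(12,1) + (11,1)
step 3: (47, 4)  from 1·(35,3) + (12,1)
→ (47, 4).  Check: 47²=2209, 138·4²=2208, difference 1.
k=2:  x_2 = 47·47+138·4·4 = 4417,  y_2 = 47·4+4·47 = 376
k=3:  x_3 = 47·4417+138·4·376 = 415151,  y_3 = 47·376+4·4417 = 35340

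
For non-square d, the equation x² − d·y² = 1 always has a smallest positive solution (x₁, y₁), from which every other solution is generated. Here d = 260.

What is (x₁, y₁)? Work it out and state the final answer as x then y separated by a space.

√260 → a₀=16, period (8,32); ℓ=2 even so k=1
step 0: (16, 1)  from 16·(1,0) + (0,1)
step 1: (129, 8)  from 8·(16,1) + (1,0)
(x₁, y₁) = (129, 8);  129² − 260·8² = 1 ✓

129 8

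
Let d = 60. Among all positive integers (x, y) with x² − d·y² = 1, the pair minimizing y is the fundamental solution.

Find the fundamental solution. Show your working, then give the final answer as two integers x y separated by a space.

31 4

√60 → a₀=7, period (1,2,1,14); ℓ=4 even so k=3
i=0: a=7 ⇒ p=7, q=1
…
i=2: a=2 ⇒ p=23, q=3
i=3: a=1 ⇒ p=31, q=4
fundamental: x₁=31, y₁=4  (since 961 − 60·16 = 1)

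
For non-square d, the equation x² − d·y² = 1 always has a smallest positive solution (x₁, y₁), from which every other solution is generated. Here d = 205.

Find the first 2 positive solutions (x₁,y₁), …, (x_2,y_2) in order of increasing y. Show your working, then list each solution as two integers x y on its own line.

√205 → a₀=14, period (3,6,1,4,1,6,3,28); ℓ=8 even so k=7
step 0: (14, 1)  from 14·(1,0) + (0,1)
step 1: (43, 3)  from 3·(14,1) + (1,0)
step 2: (272, 19)  from 6·(43,3) + (14,1)
…
step 4: (1532, 107)  from 4·(315,22) + (272,19)
step 5: (1847, 129)  from 1·(1532,107) + (315,22)
step 6: (12614, 881)  from 6·(1847,129) + (1532,107)
step 7: (39689, 2772)  from 3·(12614,881) + (1847,129)
fundamental: x₁=39689, y₁=2772  (since 1575216721 − 205·7683984 = 1)
(39689+2772√205)^2 = 3150433441 + 220035816√205

39689 2772
3150433441 220035816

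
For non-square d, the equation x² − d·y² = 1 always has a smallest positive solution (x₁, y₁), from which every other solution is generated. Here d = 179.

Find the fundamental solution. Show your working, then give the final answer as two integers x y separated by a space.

4190210 313191

√179 = [13; 2,1,1,1,3,…,1,2,26, …], period ℓ=14 (even) → k=13
step 0: (13, 1)  from 13·(1,0) + (0,1)
step 1: (27, 2)  from 2·(13,1) + (1,0)
…
step 4: (107, 8)  from 1·(67,5) + (40,3)
…
step 7: (26999, 2018)  from 13·(2047,153) + (388,29)
step 8: (137042, 10243)  from 5·(26999,2018) + (2047,153)
step 9: (438125, 32747)  from 3·(137042,10243) + (26999,2018)
step 10: (575167, 42990)  from 1·(438125,32747) + (137042,10243)
…
step 12: (1588459, 118727)  from 1·(1013292,75737) + (575167,42990)
step 13: (4190210, 313191)  from 2·(1588459,118727) + (1013292,75737)
(x₁, y₁) = (4190210, 313191);  4190210² − 179·313191² = 1 ✓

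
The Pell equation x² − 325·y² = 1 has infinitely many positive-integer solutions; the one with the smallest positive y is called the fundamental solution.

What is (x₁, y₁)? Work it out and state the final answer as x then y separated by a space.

d=325: √d = [18; 36] (ℓ=1, odd), read p_1/q_1
step 0: (18, 1)  from 18·(1,0) + (0,1)
step 1: (649, 36)  from 36·(18,1) + (1,0)
(x₁, y₁) = (649, 36);  649² − 325·36² = 1 ✓

649 36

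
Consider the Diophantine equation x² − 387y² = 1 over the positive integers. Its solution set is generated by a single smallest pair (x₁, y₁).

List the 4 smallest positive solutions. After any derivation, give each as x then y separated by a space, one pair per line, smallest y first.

3482 177
24248647 1232628
168867574226 8584021215
1175993762661217 59779122508632

√387 = [19; 1,2,19,2,1,38, …], period ℓ=6 (even) → k=5
step 0: (19, 1)  from 19·(1,0) + (0,1)
step 1: (20, 1)  from 1·(19,1) + (1,0)
step 2: (59, 3)  from 2·(20,1) + (19,1)
step 3: (1141, 58)  from 19·(59,3) + (20,1)
step 4: (2341, 119)  from 2·(1141,58) + (59,3)
step 5: (3482, 177)  from 1·(2341,119) + (1141,58)
fundamental: x₁=3482, y₁=177  (since 12124324 − 387·31329 = 1)
(3482+177√387)^2 = 24248647 + 1232628√387
(3482+177√387)^3 = 168867574226 + 8584021215√387
(3482+177√387)^4 = 1175993762661217 + 59779122508632√387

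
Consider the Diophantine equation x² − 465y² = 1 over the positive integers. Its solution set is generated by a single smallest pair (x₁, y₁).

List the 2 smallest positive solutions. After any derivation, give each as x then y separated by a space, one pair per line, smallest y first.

√465 = [21; 1,1,3,2,2,2,3,1,1,42, …], period ℓ=10 (even) → k=9
step 0: (21, 1)  from 21·(1,0) + (0,1)
…
step 6: (2027, 94)  from 2·(841,39) + (345,16)
…
step 8: (8949, 415)  from 1·(6922,321) + (2027,94)
step 9: (15871, 736)  from 1·(8949,415) + (6922,321)
(x₁, y₁) = (15871, 736);  15871² − 465·736² = 1 ✓
n=2: (15871,736)∘(15871,736) = (15871·15871+465·736·736, 15871·736+736·15871) = (503777281,23362112)

15871 736
503777281 23362112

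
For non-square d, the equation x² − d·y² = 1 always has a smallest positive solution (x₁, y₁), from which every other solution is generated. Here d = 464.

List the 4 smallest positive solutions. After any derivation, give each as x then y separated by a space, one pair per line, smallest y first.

9801 455
192119201 8918910
3765920568201 174828473365
73819574785756801 3426987725981820

d=464: √d = [21; 1,1,5,1,1,1,5,1,1,42] (ℓ=10, even), read p_9/q_9
i=0: a=21 ⇒ p=21, q=1
…
i=2: a=1 ⇒ p=43, q=2
i=3: a=5 ⇒ p=237, q=11
i=4: a=1 ⇒ p=280, q=13
…
i=7: a=5 ⇒ p=4502, q=209
i=8: a=1 ⇒ p=5299, q=246
i=9: a=1 ⇒ p=9801, q=455
→ (9801, 455).  Check: 9801²=96059601, 464·455²=96059600, difference 1.
n=2: (9801,455)∘(9801,455) = (9801·9801+464·455·455, 9801·455+455·9801) = (192119201,8918910)
n=3: (192119201,8918910)∘(9801,455) = (9801·192119201+464·455·8918910, 9801·8918910+455·192119201) = (3765920568201,174828473365)
n=4: (3765920568201,174828473365)∘(9801,455) = (9801·3765920568201+464·455·174828473365, 9801·174828473365+455·3765920568201) = (73819574785756801,3426987725981820)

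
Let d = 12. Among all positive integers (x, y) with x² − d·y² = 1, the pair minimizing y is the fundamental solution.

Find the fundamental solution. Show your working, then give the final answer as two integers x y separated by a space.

7 2

d=12: √d = [3; 2,6] (ℓ=2, even), read p_1/q_1
k=0  a_k=3  p_k/q_k = 3/1
k=1  a_k=2  p_k/q_k = 7/2
fundamental: x₁=7, y₁=2  (since 49 − 12·4 = 1)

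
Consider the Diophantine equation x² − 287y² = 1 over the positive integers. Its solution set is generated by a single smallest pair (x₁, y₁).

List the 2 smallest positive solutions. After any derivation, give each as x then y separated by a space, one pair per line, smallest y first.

288 17
165887 9792

d=287: √d = [16; 1,15,1,32] (ℓ=4, even), read p_3/q_3
i=0: a=16 ⇒ p=16, q=1
…
i=2: a=15 ⇒ p=271, q=16
i=3: a=1 ⇒ p=288, q=17
fundamental: x₁=288, y₁=17  (since 82944 − 287·289 = 1)
(x_2, y_2) = (288·288 + 287·17·17, 288·17 + 17·288) = (165887, 9792)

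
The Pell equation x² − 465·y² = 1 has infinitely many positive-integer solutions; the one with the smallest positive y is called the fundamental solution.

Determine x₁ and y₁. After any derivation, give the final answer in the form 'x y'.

15871 736

d=465: √d = [21; 1,1,3,2,2,2,3,1,1,42] (ℓ=10, even), read p_9/q_9
a_0=21:  p_0=21·1+0=21,  q_0=21·0+1=1
…
a_3=3:  p_3=3·43+22=151,  q_3=3·2+1=7
…
a_5=2:  p_5=2·345+151=841,  q_5=2·16+7=39
…
a_8=1:  p_8=1·6922+2027=8949,  q_8=1·321+94=415
a_9=1:  p_9=1·8949+6922=15871,  q_9=1·415+321=736
fundamental: x₁=15871, y₁=736  (since 251888641 − 465·541696 = 1)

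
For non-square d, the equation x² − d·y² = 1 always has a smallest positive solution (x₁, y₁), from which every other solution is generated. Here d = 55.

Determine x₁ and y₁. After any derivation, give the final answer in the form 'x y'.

√55 → a₀=7, period (2,2,2,14); ℓ=4 even so k=3
k=0  a_k=7  p_k/q_k = 7/1
…
k=2  a_k=2  p_k/q_k = 37/5
k=3  a_k=2  p_k/q_k = 89/12
(x₁, y₁) = (89, 12);  89² − 55·12² = 1 ✓

89 12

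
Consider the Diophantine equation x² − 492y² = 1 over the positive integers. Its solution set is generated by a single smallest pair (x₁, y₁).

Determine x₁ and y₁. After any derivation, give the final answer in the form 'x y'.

29767 1342

[22; 5,1,1,10,1,1,5,44] for √492; ℓ=8 ⇒ convergent index 7
step 0: (22, 1)  from 22·(1,0) + (0,1)
step 1: (111, 5)  from 5·(22,1) + (1,0)
…
step 3: (244, 11)  from 1·(133,6) + (111,5)
step 4: (2573, 116)  from 10·(244,11) + (133,6)
…
step 6: (5390, 243)  from 1·(2817,127) + (2573,116)
step 7: (29767, 1342)  from 5·(5390,243) + (2817,127)
→ (29767, 1342).  Check: 29767²=886074289, 492·1342²=886074288, difference 1.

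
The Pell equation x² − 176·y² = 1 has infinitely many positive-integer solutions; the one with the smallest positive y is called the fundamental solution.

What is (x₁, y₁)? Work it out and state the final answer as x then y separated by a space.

199 15

√176 = [13; 3,1,3,26, …], period ℓ=4 (even) → k=3
k=0  a_k=13  p_k/q_k = 13/1
k=1  a_k=3  p_k/q_k = 40/3
k=2  a_k=1  p_k/q_k = 53/4
k=3  a_k=3  p_k/q_k = 199/15
(x₁, y₁) = (199, 15);  199² − 176·15² = 1 ✓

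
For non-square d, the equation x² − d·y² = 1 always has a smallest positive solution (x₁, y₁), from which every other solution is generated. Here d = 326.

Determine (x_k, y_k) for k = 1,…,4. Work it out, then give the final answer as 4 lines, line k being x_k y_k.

325 18
211249 11700
137311525 7604982
89252280001 4943226600

√326 = [18; 18,36, …], period ℓ=2 (even) → k=1
i=0: a=18 ⇒ p=18, q=1
i=1: a=18 ⇒ p=325, q=18
fundamental: x₁=325, y₁=18  (since 105625 − 326·324 = 1)
k=2:  x_2 = 325·325+326·18·18 = 211249,  y_2 = 325·18+18·325 = 11700
k=3:  x_3 = 325·211249+326·18·11700 = 137311525,  y_3 = 325·11700+18·211249 = 7604982
k=4:  x_4 = 325·137311525+326·18·7604982 = 89252280001,  y_4 = 325·7604982+18·137311525 = 4943226600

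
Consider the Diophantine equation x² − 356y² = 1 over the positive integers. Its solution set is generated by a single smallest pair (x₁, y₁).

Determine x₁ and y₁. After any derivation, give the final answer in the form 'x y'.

√356 = [18; 1,6,1,1,2,…,6,1,36, …], period ℓ=14 (even) → k=13
i=0: a=18 ⇒ p=18, q=1
i=1: a=1 ⇒ p=19, q=1
i=2: a=6 ⇒ p=132, q=7
i=3: a=1 ⇒ p=151, q=8
i=4: a=1 ⇒ p=283, q=15
…
i=7: a=8 ⇒ p=8717, q=462
…
i=9: a=2 ⇒ p=28151, q=1492
…
i=11: a=1 ⇒ p=66019, q=3499
i=12: a=6 ⇒ p=433982, q=23001
i=13: a=1 ⇒ p=500001, q=26500
(x₁, y₁) = (500001, 26500);  500001² − 356·26500² = 1 ✓

500001 26500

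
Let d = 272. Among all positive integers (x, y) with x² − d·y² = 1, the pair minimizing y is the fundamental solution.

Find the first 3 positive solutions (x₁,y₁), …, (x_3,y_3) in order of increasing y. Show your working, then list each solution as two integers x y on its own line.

33 2
2177 132
143649 8710

[16; 2,32] for √272; ℓ=2 ⇒ convergent index 1
a_0=16:  p_0=16·1+0=16,  q_0=16·0+1=1
a_1=2:  p_1=2·16+1=33,  q_1=2·1+0=2
fundamental: x₁=33, y₁=2  (since 1089 − 272·4 = 1)
k=2:  x_2 = 33·33+272·2·2 = 2177,  y_2 = 33·2+2·33 = 132
k=3:  x_3 = 33·2177+272·2·132 = 143649,  y_3 = 33·132+2·2177 = 8710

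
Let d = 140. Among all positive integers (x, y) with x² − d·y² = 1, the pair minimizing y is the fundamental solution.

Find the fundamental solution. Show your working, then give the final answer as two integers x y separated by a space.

71 6

[11; 1,4,1,22] for √140; ℓ=4 ⇒ convergent index 3
step 0: (11, 1)  from 11·(1,0) + (0,1)
…
step 2: (59, 5)  from 4·(12,1) + (11,1)
step 3: (71, 6)  from 1·(59,5) + (12,1)
fundamental: x₁=71, y₁=6  (since 5041 − 140·36 = 1)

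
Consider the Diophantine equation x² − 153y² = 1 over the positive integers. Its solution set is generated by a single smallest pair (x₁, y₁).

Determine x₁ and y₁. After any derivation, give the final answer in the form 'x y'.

√153 → a₀=12, period (2,1,2,2,2,1,2,24); ℓ=8 even so k=7
k=0  a_k=12  p_k/q_k = 12/1
k=1  a_k=2  p_k/q_k = 25/2
…
k=6  a_k=1  p_k/q_k = 804/65
k=7  a_k=2  p_k/q_k = 2177/176
(x₁, y₁) = (2177, 176);  2177² − 153·176² = 1 ✓

2177 176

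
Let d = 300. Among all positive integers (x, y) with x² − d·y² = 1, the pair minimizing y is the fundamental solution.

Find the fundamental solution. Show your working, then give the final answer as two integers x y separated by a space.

√300 = [17; 3,8,3,34, …], period ℓ=4 (even) → k=3
k=0  a_k=17  p_k/q_k = 17/1
…
k=2  a_k=8  p_k/q_k = 433/25
k=3  a_k=3  p_k/q_k = 1351/78
(x₁, y₁) = (1351, 78);  1351² − 300·78² = 1 ✓

1351 78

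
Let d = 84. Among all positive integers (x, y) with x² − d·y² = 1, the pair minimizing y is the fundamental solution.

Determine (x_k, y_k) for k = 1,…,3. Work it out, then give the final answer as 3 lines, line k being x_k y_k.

√84 = [9; 6,18, …], period ℓ=2 (even) → k=1
i=0: a=9 ⇒ p=9, q=1
i=1: a=6 ⇒ p=55, q=6
→ (55, 6).  Check: 55²=3025, 84·6²=3024, difference 1.
k=2:  x_2 = 55·55+84·6·6 = 6049,  y_2 = 55·6+6·55 = 660
k=3:  x_3 = 55·6049+84·6·660 = 665335,  y_3 = 55·660+6·6049 = 72594

55 6
6049 660
665335 72594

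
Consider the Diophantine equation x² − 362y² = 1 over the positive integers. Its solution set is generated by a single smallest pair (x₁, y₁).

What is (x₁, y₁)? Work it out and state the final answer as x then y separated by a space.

√362 = [19; 38, …], period ℓ=1 (odd) → k=1
k=0  a_k=19  p_k/q_k = 19/1
k=1  a_k=38  p_k/q_k = 723/38
(x₁, y₁) = (723, 38);  723² − 362·38² = 1 ✓

723 38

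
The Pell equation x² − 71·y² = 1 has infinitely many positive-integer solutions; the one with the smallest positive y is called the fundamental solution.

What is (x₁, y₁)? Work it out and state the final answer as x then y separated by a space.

3480 413

d=71: √d = [8; 2,2,1,7,1,2,2,16] (ℓ=8, even), read p_7/q_7
step 0: (8, 1)  from 8·(1,0) + (0,1)
…
step 3: (59, 7)  from 1·(42,5) + (17,2)
step 4: (455, 54)  from 7·(59,7) + (42,5)
step 5: (514, 61)  from 1·(455,54) + (59,7)
step 6: (1483, 176)  from 2·(514,61) + (455,54)
step 7: (3480, 413)  from 2·(1483,176) + (514,61)
(x₁, y₁) = (3480, 413);  3480² − 71·413² = 1 ✓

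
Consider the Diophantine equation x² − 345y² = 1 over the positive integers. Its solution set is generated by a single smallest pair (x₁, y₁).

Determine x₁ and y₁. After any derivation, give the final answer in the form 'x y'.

√345 → a₀=18, period (1,1,2,1,6,1,2,1,1,36); ℓ=10 even so k=9
step 0: (18, 1)  from 18·(1,0) + (0,1)
…
step 2: (37, 2)  from 1·(19,1) + (18,1)
step 3: (93, 5)  from 2·(37,2) + (19,1)
step 4: (130, 7)  from 1·(93,5) + (37,2)
…
step 6: (1003, 54)  from 1·(873,47) + (130,7)
…
step 8: (3882, 209)  from 1·(2879,155) + (1003,54)
step 9: (6761, 364)  from 1·(3882,209) + (2879,155)
→ (6761, 364).  Check: 6761²=45711121, 345·364²=45711120, difference 1.

6761 364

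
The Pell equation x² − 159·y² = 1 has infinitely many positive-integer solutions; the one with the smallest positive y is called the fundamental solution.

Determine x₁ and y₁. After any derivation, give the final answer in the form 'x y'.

1324 105

d=159: √d = [12; 1,1,1,1,3,1,1,1,1,24] (ℓ=10, even), read p_9/q_9
step 0: (12, 1)  from 12·(1,0) + (0,1)
…
step 4: (63, 5)  from 1·(38,3) + (25,2)
…
step 8: (807, 64)  from 1·(517,41) + (290,23)
step 9: (1324, 105)  from 1·(807,64) + (517,41)
→ (1324, 105).  Check: 1324²=1752976, 159·105²=1752975, difference 1.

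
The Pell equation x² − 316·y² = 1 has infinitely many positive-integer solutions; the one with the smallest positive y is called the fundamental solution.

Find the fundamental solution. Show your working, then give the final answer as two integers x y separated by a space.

√316 → a₀=17, period (1,3,2,8,2,3,1,34); ℓ=8 even so k=7
k=0  a_k=17  p_k/q_k = 17/1
k=1  a_k=1  p_k/q_k = 18/1
…
k=4  a_k=8  p_k/q_k = 1351/76
…
k=6  a_k=3  p_k/q_k = 9937/559
k=7  a_k=1  p_k/q_k = 12799/720
(x₁, y₁) = (12799, 720);  12799² − 316·720² = 1 ✓

12799 720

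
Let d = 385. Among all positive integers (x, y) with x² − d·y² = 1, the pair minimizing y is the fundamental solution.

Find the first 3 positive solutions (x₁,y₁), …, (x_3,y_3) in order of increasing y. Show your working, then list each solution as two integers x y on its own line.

95831 4884
18367161121 936077208
3520286834677271 179410429834812

d=385: √d = [19; 1,1,1,1,1,…,1,1,38] (ℓ=16, even), read p_15/q_15
a_0=19:  p_0=19·1+0=19,  q_0=19·0+1=1
a_1=1:  p_1=1·19+1=20,  q_1=1·1+0=1
…
a_5=1:  p_5=1·98+59=157,  q_5=1·5+3=8
…
a_9=1:  p_9=1·2021+726=2747,  q_9=1·103+37=140
…
a_14=1:  p_14=1·36280+23271=59551,  q_14=1·1849+1186=3035
a_15=1:  p_15=1·59551+36280=95831,  q_15=1·3035+1849=4884
fundamental: x₁=95831, y₁=4884  (since 9183580561 − 385·23853456 = 1)
k=2:  x_2 = 95831·95831+385·4884·4884 = 18367161121,  y_2 = 95831·4884+4884·95831 = 936077208
k=3:  x_3 = 95831·18367161121+385·4884·936077208 = 3520286834677271,  y_3 = 95831·936077208+4884·18367161121 = 179410429834812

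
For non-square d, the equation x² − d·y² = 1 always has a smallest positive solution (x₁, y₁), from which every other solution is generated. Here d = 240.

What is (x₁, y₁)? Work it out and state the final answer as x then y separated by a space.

31 2

[15; 2,30] for √240; ℓ=2 ⇒ convergent index 1
step 0: (15, 1)  from 15·(1,0) + (0,1)
step 1: (31, 2)  from 2·(15,1) + (1,0)
(x₁, y₁) = (31, 2);  31² − 240·2² = 1 ✓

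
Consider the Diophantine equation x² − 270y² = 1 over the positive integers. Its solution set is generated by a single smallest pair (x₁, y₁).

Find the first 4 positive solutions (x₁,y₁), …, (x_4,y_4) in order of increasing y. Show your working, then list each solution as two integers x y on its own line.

√270 → a₀=16, period (2,3,6,3,2,32); ℓ=6 even so k=5
i=0: a=16 ⇒ p=16, q=1
…
i=3: a=6 ⇒ p=723, q=44
i=4: a=3 ⇒ p=2284, q=139
i=5: a=2 ⇒ p=5291, q=322
fundamental: x₁=5291, y₁=322  (since 27994681 − 270·103684 = 1)
(x_2, y_2) = (5291·5291 + 270·322·322, 5291·322 + 322·5291) = (55989361, 3407404)
(x_3, y_3) = (5291·55989361 + 270·322·3407404, 5291·3407404 + 322·55989361) = (592479412811, 36057148806)
(x_4, y_4) = (5291·592479412811 + 270·322·36057148806, 5291·36057148806 + 322·592479412811) = (6269617090376641, 381556745257688)

5291 322
55989361 3407404
592479412811 36057148806
6269617090376641 381556745257688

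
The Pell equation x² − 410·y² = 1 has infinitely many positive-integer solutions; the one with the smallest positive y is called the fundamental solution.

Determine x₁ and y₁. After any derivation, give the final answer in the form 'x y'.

81 4

√410 → a₀=20, period (4,40); ℓ=2 even so k=1
k=0  a_k=20  p_k/q_k = 20/1
k=1  a_k=4  p_k/q_k = 81/4
fundamental: x₁=81, y₁=4  (since 6561 − 410·16 = 1)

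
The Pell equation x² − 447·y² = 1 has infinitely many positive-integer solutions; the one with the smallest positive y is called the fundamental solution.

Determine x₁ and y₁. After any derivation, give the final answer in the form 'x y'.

148 7

[21; 7,42] for √447; ℓ=2 ⇒ convergent index 1
a_0=21:  p_0=21·1+0=21,  q_0=21·0+1=1
a_1=7:  p_1=7·21+1=148,  q_1=7·1+0=7
→ (148, 7).  Check: 148²=21904, 447·7²=21903, difference 1.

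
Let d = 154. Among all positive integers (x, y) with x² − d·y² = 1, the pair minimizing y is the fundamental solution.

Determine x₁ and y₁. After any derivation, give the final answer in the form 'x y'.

21295 1716

d=154: √d = [12; 2,2,3,1,2,1,3,2,2,24] (ℓ=10, even), read p_9/q_9
a_0=12:  p_0=12·1+0=12,  q_0=12·0+1=1
a_1=2:  p_1=2·12+1=25,  q_1=2·1+0=2
a_2=2:  p_2=2·25+12=62,  q_2=2·2+1=5
…
a_8=2:  p_8=2·3847+1030=8724,  q_8=2·310+83=703
a_9=2:  p_9=2·8724+3847=21295,  q_9=2·703+310=1716
→ (21295, 1716).  Check: 21295²=453477025, 154·1716²=453477024, difference 1.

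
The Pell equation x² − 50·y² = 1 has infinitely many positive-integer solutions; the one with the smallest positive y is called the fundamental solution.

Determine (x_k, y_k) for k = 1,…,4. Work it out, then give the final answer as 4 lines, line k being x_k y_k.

[7; 14] for √50; ℓ=1 ⇒ convergent index 1
i=0: a=7 ⇒ p=7, q=1
i=1: a=14 ⇒ p=99, q=14
→ (99, 14).  Check: 99²=9801, 50·14²=9800, difference 1.
(x_2, y_2) = (99·99 + 50·14·14, 99·14 + 14·99) = (19601, 2772)
(x_3, y_3) = (99·19601 + 50·14·2772, 99·2772 + 14·19601) = (3880899, 548842)
(x_4, y_4) = (99·3880899 + 50·14·548842, 99·548842 + 14·3880899) = (768398401, 108667944)

99 14
19601 2772
3880899 548842
768398401 108667944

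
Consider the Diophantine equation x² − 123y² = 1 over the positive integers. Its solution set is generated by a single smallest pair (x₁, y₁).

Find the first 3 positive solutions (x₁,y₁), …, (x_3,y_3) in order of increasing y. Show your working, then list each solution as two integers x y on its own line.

[11; 11,22] for √123; ℓ=2 ⇒ convergent index 1
i=0: a=11 ⇒ p=11, q=1
i=1: a=11 ⇒ p=122, q=11
(x₁, y₁) = (122, 11);  122² − 123·11² = 1 ✓
(122+11√123)^2 = 29767 + 2684√123
(122+11√123)^3 = 7263026 + 654885√123

122 11
29767 2684
7263026 654885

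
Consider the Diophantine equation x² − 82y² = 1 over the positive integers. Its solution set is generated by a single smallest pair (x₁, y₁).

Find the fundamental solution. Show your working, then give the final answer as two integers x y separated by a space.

163 18

√82 → a₀=9, period (18); ℓ=1 odd so k=1
k=0  a_k=9  p_k/q_k = 9/1
k=1  a_k=18  p_k/q_k = 163/18
→ (163, 18).  Check: 163²=26569, 82·18²=26568, difference 1.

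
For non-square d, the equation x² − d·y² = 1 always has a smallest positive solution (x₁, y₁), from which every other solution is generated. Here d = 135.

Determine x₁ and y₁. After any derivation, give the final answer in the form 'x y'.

√135 = [11; 1,1,1,1,1,1,1,22, …], period ℓ=8 (even) → k=7
step 0: (11, 1)  from 11·(1,0) + (0,1)
step 1: (12, 1)  from 1·(11,1) + (1,0)
step 2: (23, 2)  from 1·(12,1) + (11,1)
step 3: (35, 3)  from 1·(23,2) + (12,1)
step 4: (58, 5)  from 1·(35,3) + (23,2)
…
step 6: (151, 13)  from 1·(93,8) + (58,5)
step 7: (244, 21)  from 1·(151,13) + (93,8)
fundamental: x₁=244, y₁=21  (since 59536 − 135·441 = 1)

244 21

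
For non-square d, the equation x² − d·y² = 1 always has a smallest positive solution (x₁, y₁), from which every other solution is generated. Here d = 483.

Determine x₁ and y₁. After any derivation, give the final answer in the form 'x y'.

[21; 1,42] for √483; ℓ=2 ⇒ convergent index 1
a_0=21:  p_0=21·1+0=21,  q_0=21·0+1=1
a_1=1:  p_1=1·21+1=22,  q_1=1·1+0=1
→ (22, 1).  Check: 22²=484, 483·1²=483, difference 1.

22 1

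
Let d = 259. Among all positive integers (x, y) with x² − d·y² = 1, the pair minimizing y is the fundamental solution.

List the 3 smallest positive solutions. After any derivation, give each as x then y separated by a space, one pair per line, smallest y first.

847225 52644
1435580401249 89202625800
2432519210895520825 151149389286757356

√259 = [16; 10,1,2,3,4,3,2,1,10,32, …], period ℓ=10 (even) → k=9
k=0  a_k=16  p_k/q_k = 16/1
…
k=2  a_k=1  p_k/q_k = 177/11
k=3  a_k=2  p_k/q_k = 515/32
k=4  a_k=3  p_k/q_k = 1722/107
…
k=6  a_k=3  p_k/q_k = 23931/1487
k=7  a_k=2  p_k/q_k = 55265/3434
k=8  a_k=1  p_k/q_k = 79196/4921
k=9  a_k=10  p_k/q_k = 847225/52644
→ (847225, 52644).  Check: 847225²=717790200625, 259·52644²=717790200624, difference 1.
n=2: (847225,52644)∘(847225,52644) = (847225·847225+259·52644·52644, 847225·52644+52644·847225) = (1435580401249,89202625800)
n=3: (1435580401249,89202625800)∘(847225,52644) = (847225·1435580401249+259·52644·89202625800, 847225·89202625800+52644·1435580401249) = (2432519210895520825,151149389286757356)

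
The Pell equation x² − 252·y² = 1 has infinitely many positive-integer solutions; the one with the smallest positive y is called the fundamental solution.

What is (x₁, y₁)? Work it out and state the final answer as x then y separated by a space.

√252 = [15; 1,6,1,30, …], period ℓ=4 (even) → k=3
a_0=15:  p_0=15·1+0=15,  q_0=15·0+1=1
…
a_2=6:  p_2=6·16+15=111,  q_2=6·1+1=7
a_3=1:  p_3=1·111+16=127,  q_3=1·7+1=8
fundamental: x₁=127, y₁=8  (since 16129 − 252·64 = 1)

127 8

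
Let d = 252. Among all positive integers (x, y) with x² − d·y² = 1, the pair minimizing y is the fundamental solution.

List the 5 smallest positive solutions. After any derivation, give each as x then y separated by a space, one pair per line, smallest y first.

127 8
32257 2032
8193151 516120
2081028097 131092448
528572943487 33296965672

[15; 1,6,1,30] for √252; ℓ=4 ⇒ convergent index 3
k=0  a_k=15  p_k/q_k = 15/1
…
k=2  a_k=6  p_k/q_k = 111/7
k=3  a_k=1  p_k/q_k = 127/8
fundamental: x₁=127, y₁=8  (since 16129 − 252·64 = 1)
(x_2, y_2) = (127·127 + 252·8·8, 127·8 + 8·127) = (32257, 2032)
(x_3, y_3) = (127·32257 + 252·8·2032, 127·2032 + 8·32257) = (8193151, 516120)
(x_4, y_4) = (127·8193151 + 252·8·516120, 127·516120 + 8·8193151) = (2081028097, 131092448)
(x_5, y_5) = (127·2081028097 + 252·8·131092448, 127·131092448 + 8·2081028097) = (528572943487, 33296965672)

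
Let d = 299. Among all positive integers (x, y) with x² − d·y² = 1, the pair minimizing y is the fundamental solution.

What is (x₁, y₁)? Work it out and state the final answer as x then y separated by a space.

[17; 3,2,3,34] for √299; ℓ=4 ⇒ convergent index 3
step 0: (17, 1)  from 17·(1,0) + (0,1)
step 1: (52, 3)  from 3·(17,1) + (1,0)
step 2: (121, 7)  from 2·(52,3) + (17,1)
step 3: (415, 24)  from 3·(121,7) + (52,3)
→ (415, 24).  Check: 415²=172225, 299·24²=172224, difference 1.

415 24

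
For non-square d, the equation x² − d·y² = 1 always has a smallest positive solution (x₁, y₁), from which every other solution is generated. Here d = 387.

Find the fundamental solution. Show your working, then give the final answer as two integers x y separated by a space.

[19; 1,2,19,2,1,38] for √387; ℓ=6 ⇒ convergent index 5
k=0  a_k=19  p_k/q_k = 19/1
k=1  a_k=1  p_k/q_k = 20/1
…
k=4  a_k=2  p_k/q_k = 2341/119
k=5  a_k=1  p_k/q_k = 3482/177
(x₁, y₁) = (3482, 177);  3482² − 387·177² = 1 ✓

3482 177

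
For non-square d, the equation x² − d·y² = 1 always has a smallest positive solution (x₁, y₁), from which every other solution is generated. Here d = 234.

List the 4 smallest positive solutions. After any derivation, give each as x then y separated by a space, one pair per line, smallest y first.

√234 → a₀=15, period (3,2,1,2,1,2,3,30); ℓ=8 even so k=7
step 0: (15, 1)  from 15·(1,0) + (0,1)
step 1: (46, 3)  from 3·(15,1) + (1,0)
step 2: (107, 7)  from 2·(46,3) + (15,1)
step 3: (153, 10)  from 1·(107,7) + (46,3)
step 4: (413, 27)  from 2·(153,10) + (107,7)
step 5: (566, 37)  from 1·(413,27) + (153,10)
step 6: (1545, 101)  from 2·(566,37) + (413,27)
step 7: (5201, 340)  from 3·(1545,101) + (566,37)
fundamental: x₁=5201, y₁=340  (since 27050401 − 234·115600 = 1)
n=2: (5201,340)∘(5201,340) = (5201·5201+234·340·340, 5201·340+340·5201) = (54100801,3536680)
n=3: (54100801,3536680)∘(5201,340) = (5201·54100801+234·340·3536680, 5201·3536680+340·54100801) = (562756526801,36788545020)
n=4: (562756526801,36788545020)∘(5201,340) = (5201·562756526801+234·340·36788545020, 5201·36788545020+340·562756526801) = (5853793337683201,382674441761360)

5201 340
54100801 3536680
562756526801 36788545020
5853793337683201 382674441761360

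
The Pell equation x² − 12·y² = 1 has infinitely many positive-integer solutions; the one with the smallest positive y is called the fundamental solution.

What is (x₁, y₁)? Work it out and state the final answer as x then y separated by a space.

√12 → a₀=3, period (2,6); ℓ=2 even so k=1
a_0=3:  p_0=3·1+0=3,  q_0=3·0+1=1
a_1=2:  p_1=2·3+1=7,  q_1=2·1+0=2
fundamental: x₁=7, y₁=2  (since 49 − 12·4 = 1)

7 2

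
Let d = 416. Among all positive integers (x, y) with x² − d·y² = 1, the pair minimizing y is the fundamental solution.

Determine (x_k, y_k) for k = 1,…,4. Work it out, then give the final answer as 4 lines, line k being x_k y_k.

[20; 2,1,1,9,1,1,2,40] for √416; ℓ=8 ⇒ convergent index 7
a_0=20:  p_0=20·1+0=20,  q_0=20·0+1=1
a_1=2:  p_1=2·20+1=41,  q_1=2·1+0=2
…
a_3=1:  p_3=1·61+41=102,  q_3=1·3+2=5
a_4=9:  p_4=9·102+61=979,  q_4=9·5+3=48
…
a_6=1:  p_6=1·1081+979=2060,  q_6=1·53+48=101
a_7=2:  p_7=2·2060+1081=5201,  q_7=2·101+53=255
(x₁, y₁) = (5201, 255);  5201² − 416·255² = 1 ✓
(x_2, y_2) = (5201·5201 + 416·255·255, 5201·255 + 255·5201) = (54100801, 2652510)
(x_3, y_3) = (5201·54100801 + 416·255·2652510, 5201·2652510 + 255·54100801) = (562756526801, 27591408765)
(x_4, y_4) = (5201·562756526801 + 416·255·27591408765, 5201·27591408765 + 255·562756526801) = (5853793337683201, 287005831321020)

5201 255
54100801 2652510
562756526801 27591408765
5853793337683201 287005831321020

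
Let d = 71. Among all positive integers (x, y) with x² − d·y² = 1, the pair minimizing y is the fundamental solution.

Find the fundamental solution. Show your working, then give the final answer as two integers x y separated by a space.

3480 413

√71 → a₀=8, period (2,2,1,7,1,2,2,16); ℓ=8 even so k=7
a_0=8:  p_0=8·1+0=8,  q_0=8·0+1=1
…
a_2=2:  p_2=2·17+8=42,  q_2=2·2+1=5
a_3=1:  p_3=1·42+17=59,  q_3=1·5+2=7
…
a_5=1:  p_5=1·455+59=514,  q_5=1·54+7=61
a_6=2:  p_6=2·514+455=1483,  q_6=2·61+54=176
a_7=2:  p_7=2·1483+514=3480,  q_7=2·176+61=413
→ (3480, 413).  Check: 3480²=12110400, 71·413²=12110399, difference 1.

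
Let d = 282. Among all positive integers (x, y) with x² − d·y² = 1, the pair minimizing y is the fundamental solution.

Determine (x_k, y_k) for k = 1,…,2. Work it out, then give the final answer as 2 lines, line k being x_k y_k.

d=282: √d = [16; 1,3,1,4,1,3,1,32] (ℓ=8, even), read p_7/q_7
a_0=16:  p_0=16·1+0=16,  q_0=16·0+1=1
a_1=1:  p_1=1·16+1=17,  q_1=1·1+0=1
…
a_3=1:  p_3=1·67+17=84,  q_3=1·4+1=5
…
a_6=3:  p_6=3·487+403=1864,  q_6=3·29+24=111
a_7=1:  p_7=1·1864+487=2351,  q_7=1·111+29=140
→ (2351, 140).  Check: 2351²=5527201, 282·140²=5527200, difference 1.
(x_2, y_2) = (2351·2351 + 282·140·140, 2351·140 + 140·2351) = (11054401, 658280)

2351 140
11054401 658280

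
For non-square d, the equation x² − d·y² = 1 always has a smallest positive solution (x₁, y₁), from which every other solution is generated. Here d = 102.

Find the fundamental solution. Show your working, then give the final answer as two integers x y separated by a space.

101 10

d=102: √d = [10; 10,20] (ℓ=2, even), read p_1/q_1
step 0: (10, 1)  from 10·(1,0) + (0,1)
step 1: (101, 10)  from 10·(10,1) + (1,0)
fundamental: x₁=101, y₁=10  (since 10201 − 102·100 = 1)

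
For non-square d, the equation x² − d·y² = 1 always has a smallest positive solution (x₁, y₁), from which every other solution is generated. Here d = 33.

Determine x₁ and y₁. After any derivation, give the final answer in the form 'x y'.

√33 = [5; 1,2,1,10, …], period ℓ=4 (even) → k=3
i=0: a=5 ⇒ p=5, q=1
i=1: a=1 ⇒ p=6, q=1
i=2: a=2 ⇒ p=17, q=3
i=3: a=1 ⇒ p=23, q=4
(x₁, y₁) = (23, 4);  23² − 33·4² = 1 ✓

23 4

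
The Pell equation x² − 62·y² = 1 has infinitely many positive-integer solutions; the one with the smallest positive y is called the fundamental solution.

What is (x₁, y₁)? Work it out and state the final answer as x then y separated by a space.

d=62: √d = [7; 1,6,1,14] (ℓ=4, even), read p_3/q_3
step 0: (7, 1)  from 7·(1,0) + (0,1)
…
step 2: (55, 7)  from 6·(8,1) + (7,1)
step 3: (63, 8)  from 1·(55,7) + (8,1)
(x₁, y₁) = (63, 8);  63² − 62·8² = 1 ✓

63 8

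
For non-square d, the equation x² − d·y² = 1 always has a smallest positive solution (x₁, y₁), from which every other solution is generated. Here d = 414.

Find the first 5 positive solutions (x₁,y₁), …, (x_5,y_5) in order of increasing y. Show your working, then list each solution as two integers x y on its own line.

24335 1196
1184384449 58209320
57643991108495 2833047603204
2805533046066067201 137884426789729360
136545293294391499564175 6710835049023080347996

[20; 2,1,7,2,7,1,2,40] for √414; ℓ=8 ⇒ convergent index 7
a_0=20:  p_0=20·1+0=20,  q_0=20·0+1=1
a_1=2:  p_1=2·20+1=41,  q_1=2·1+0=2
a_2=1:  p_2=1·41+20=61,  q_2=1·2+1=3
a_3=7:  p_3=7·61+41=468,  q_3=7·3+2=23
a_4=2:  p_4=2·468+61=997,  q_4=2·23+3=49
a_5=7:  p_5=7·997+468=7447,  q_5=7·49+23=366
a_6=1:  p_6=1·7447+997=8444,  q_6=1·366+49=415
a_7=2:  p_7=2·8444+7447=24335,  q_7=2·415+366=1196
→ (24335, 1196).  Check: 24335²=592192225, 414·1196²=592192224, difference 1.
(24335+1196√414)^2 = 1184384449 + 58209320√414
(24335+1196√414)^3 = 57643991108495 + 2833047603204√414
(24335+1196√414)^4 = 2805533046066067201 + 137884426789729360√414
(24335+1196√414)^5 = 136545293294391499564175 + 6710835049023080347996√414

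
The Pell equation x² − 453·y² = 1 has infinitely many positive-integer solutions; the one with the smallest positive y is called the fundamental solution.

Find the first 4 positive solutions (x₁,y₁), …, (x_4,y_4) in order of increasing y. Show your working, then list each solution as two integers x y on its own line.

1653751 77700
5469784740001 256992905400
18091323967121133751 850004548596233100
59837090203895614338960001 2811391744490881177810800

[21; 3,1,1,10,14,10,1,1,3,42] for √453; ℓ=10 ⇒ convergent index 9
i=0: a=21 ⇒ p=21, q=1
i=1: a=3 ⇒ p=64, q=3
i=2: a=1 ⇒ p=85, q=4
i=3: a=1 ⇒ p=149, q=7
i=4: a=10 ⇒ p=1575, q=74
i=5: a=14 ⇒ p=22199, q=1043
i=6: a=10 ⇒ p=223565, q=10504
i=7: a=1 ⇒ p=245764, q=11547
i=8: a=1 ⇒ p=469329, q=22051
i=9: a=3 ⇒ p=1653751, q=77700
(x₁, y₁) = (1653751, 77700);  1653751² − 453·77700² = 1 ✓
(x_2, y_2) = (1653751·1653751 + 453·77700·77700, 1653751·77700 + 77700·1653751) = (5469784740001, 256992905400)
(x_3, y_3) = (1653751·5469784740001 + 453·77700·256992905400, 1653751·256992905400 + 77700·5469784740001) = (18091323967121133751, 850004548596233100)
(x_4, y_4) = (1653751·18091323967121133751 + 453·77700·850004548596233100, 1653751·850004548596233100 + 77700·18091323967121133751) = (59837090203895614338960001, 2811391744490881177810800)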